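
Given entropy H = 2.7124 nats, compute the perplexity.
15.0654

Perplexity is e^H (or exp(H) for natural log).

H = 2.7124 nats
Perplexity = e^2.7124 = 15.0654

Interpretation: The model's uncertainty is equivalent to choosing uniformly among 15.1 options.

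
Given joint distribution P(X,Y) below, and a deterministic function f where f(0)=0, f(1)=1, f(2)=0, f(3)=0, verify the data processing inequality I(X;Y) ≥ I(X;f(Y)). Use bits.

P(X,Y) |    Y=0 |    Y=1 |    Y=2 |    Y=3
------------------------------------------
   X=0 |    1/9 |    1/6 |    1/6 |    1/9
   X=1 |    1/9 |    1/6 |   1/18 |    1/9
I(X;Y) = 0.0330, I(X;f(Y)) = 0.0045, inequality holds: 0.0330 ≥ 0.0045

Data Processing Inequality: For any Markov chain X → Y → Z, we have I(X;Y) ≥ I(X;Z).

Here Z = f(Y) is a deterministic function of Y, forming X → Y → Z.

Original I(X;Y) = 0.0330 bits

After applying f:
P(X,Z) where Z=f(Y):
- P(X,Z=0) = P(X,Y=0) + P(X,Y=2) + P(X,Y=3)
- P(X,Z=1) = P(X,Y=1)

I(X;Z) = I(X;f(Y)) = 0.0045 bits

Verification: 0.0330 ≥ 0.0045 ✓

Information cannot be created by processing; the function f can only lose information about X.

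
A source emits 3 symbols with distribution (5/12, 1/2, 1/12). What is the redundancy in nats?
0.1802 nats

Redundancy measures how far a source is from maximum entropy:
R = H_max - H(X)

Maximum entropy for 3 symbols: H_max = log_e(3) = 1.0986 nats
Actual entropy: H(X) = 0.9184 nats
Redundancy: R = 1.0986 - 0.9184 = 0.1802 nats

This redundancy represents potential for compression: the source could be compressed by 0.1802 nats per symbol.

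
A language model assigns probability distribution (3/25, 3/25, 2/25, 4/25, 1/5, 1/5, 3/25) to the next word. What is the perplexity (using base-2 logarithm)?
6.7016

Perplexity is 2^H (or exp(H) for natural log).

First, H = -Σ p log p = 2.7445 bits
Perplexity = 2^2.7445 = 6.7016

Interpretation: The model's uncertainty is equivalent to choosing uniformly among 6.7 options.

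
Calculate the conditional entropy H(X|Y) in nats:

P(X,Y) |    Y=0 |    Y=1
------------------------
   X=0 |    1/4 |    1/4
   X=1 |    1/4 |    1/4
0.6931 nats

Using the chain rule: H(X|Y) = H(X,Y) - H(Y)

First, compute H(X,Y) = 1.3863 nats

Marginal P(Y) = (1/2, 1/2)
H(Y) = 0.6931 nats

H(X|Y) = H(X,Y) - H(Y) = 1.3863 - 0.6931 = 0.6931 nats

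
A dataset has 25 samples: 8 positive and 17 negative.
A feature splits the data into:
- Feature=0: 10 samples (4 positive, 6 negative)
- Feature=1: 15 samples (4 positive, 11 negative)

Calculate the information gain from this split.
0.0140 bits

Information Gain = H(Y) - H(Y|Feature)

Before split:
P(positive) = 8/25 = 0.3200
H(Y) = 0.9044 bits

After split:
Feature=0: H = 0.9710 bits (weight = 10/25)
Feature=1: H = 0.8366 bits (weight = 15/25)
H(Y|Feature) = (10/25)×0.9710 + (15/25)×0.8366 = 0.8904 bits

Information Gain = 0.9044 - 0.8904 = 0.0140 bits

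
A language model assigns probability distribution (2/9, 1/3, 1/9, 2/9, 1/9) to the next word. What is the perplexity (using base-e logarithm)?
4.5858

Perplexity is e^H (or exp(H) for natural log).

First, H = -Σ p log p = 1.5230 nats
Perplexity = e^1.5230 = 4.5858

Interpretation: The model's uncertainty is equivalent to choosing uniformly among 4.6 options.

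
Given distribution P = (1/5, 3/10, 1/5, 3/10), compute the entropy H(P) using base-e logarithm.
1.3662 nats

Shannon entropy is H(X) = -Σ p(x) log p(x).

For P = (1/5, 3/10, 1/5, 3/10):
H = -1/5 × log_e(1/5) -3/10 × log_e(3/10) -1/5 × log_e(1/5) -3/10 × log_e(3/10)
H = 1.3662 nats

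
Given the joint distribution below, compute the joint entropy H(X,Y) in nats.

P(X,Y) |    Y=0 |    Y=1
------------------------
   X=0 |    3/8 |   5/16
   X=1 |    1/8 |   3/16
1.3051 nats

Joint entropy is H(X,Y) = -Σ_{x,y} p(x,y) log p(x,y).

Summing over all non-zero entries:
H(X,Y) = -[3/8·log_e(3/8) + 5/16·log_e(5/16) + 1/8·log_e(1/8) + 3/16·log_e(3/16)]
H(X,Y) = 1.3051 nats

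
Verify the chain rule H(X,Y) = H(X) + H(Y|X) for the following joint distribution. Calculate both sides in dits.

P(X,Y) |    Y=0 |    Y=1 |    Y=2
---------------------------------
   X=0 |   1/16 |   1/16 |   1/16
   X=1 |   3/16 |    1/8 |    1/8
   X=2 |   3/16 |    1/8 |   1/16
H(X,Y) = 0.9123, H(X) = 0.4531, H(Y|X) = 0.4592 (all in dits)

Chain rule: H(X,Y) = H(X) + H(Y|X)

Left side — joint entropy directly:
H(X,Y) = -Σ p(x,y) log p(x,y) = 0.9123 dits

Right side — compute H(Y|X) from the conditional distributions:
P(X) = (3/16, 7/16, 3/8), so H(X) = 0.4531 dits
H(Y|X) = Σ_x P(X=x) · H(Y|X=x):
  P(Y|X=0) = (1/3, 1/3, 1/3), H(Y|X=0) = 0.4771, weight P(X=0) = 3/16
  P(Y|X=1) = (3/7, 2/7, 2/7), H(Y|X=1) = 0.4686, weight P(X=1) = 7/16
  P(Y|X=2) = (1/2, 1/3, 1/6), H(Y|X=2) = 0.4392, weight P(X=2) = 3/8
H(Y|X) = 0.4592 dits

H(X) + H(Y|X) = 0.4531 + 0.4592 = 0.9123 dits

Both sides equal 0.9123 dits. ✓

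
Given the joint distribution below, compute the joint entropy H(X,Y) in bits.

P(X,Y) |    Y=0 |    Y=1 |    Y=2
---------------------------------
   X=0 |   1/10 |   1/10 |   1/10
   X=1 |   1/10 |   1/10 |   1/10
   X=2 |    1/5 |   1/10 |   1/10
3.1219 bits

Joint entropy is H(X,Y) = -Σ_{x,y} p(x,y) log p(x,y).

Summing over all non-zero entries:
H(X,Y) = -[1/10·log_2(1/10) + 1/10·log_2(1/10) + 1/10·log_2(1/10) + 1/10·log_2(1/10) + 1/10·log_2(1/10) + 1/10·log_2(1/10) + 1/5·log_2(1/5) + 1/10·log_2(1/10) + 1/10·log_2(1/10)]
H(X,Y) = 3.1219 bits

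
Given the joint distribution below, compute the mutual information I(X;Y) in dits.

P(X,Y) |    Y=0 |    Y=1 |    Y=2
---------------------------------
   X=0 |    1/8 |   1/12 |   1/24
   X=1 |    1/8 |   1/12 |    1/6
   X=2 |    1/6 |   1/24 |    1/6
0.0203 dits

Mutual information: I(X;Y) = H(X) + H(Y) - H(X,Y)

Marginals:
P(X) = (1/4, 3/8, 3/8), H(X) = 0.4700 dits
P(Y) = (5/12, 5/24, 3/8), H(Y) = 0.4601 dits

Joint entropy: H(X,Y) = 0.9097 dits

I(X;Y) = 0.4700 + 0.4601 - 0.9097 = 0.0203 dits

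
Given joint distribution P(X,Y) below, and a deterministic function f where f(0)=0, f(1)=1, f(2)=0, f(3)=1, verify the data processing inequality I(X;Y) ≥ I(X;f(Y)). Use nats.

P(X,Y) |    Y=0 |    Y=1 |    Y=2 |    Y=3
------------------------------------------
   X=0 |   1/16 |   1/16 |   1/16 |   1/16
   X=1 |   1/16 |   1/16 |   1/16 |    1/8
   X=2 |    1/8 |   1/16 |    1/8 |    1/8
I(X;Y) = 0.0162, I(X;f(Y)) = 0.0108, inequality holds: 0.0162 ≥ 0.0108

Data Processing Inequality: For any Markov chain X → Y → Z, we have I(X;Y) ≥ I(X;Z).

Here Z = f(Y) is a deterministic function of Y, forming X → Y → Z.

Original I(X;Y) = 0.0162 nats

After applying f:
P(X,Z) where Z=f(Y):
- P(X,Z=0) = P(X,Y=0) + P(X,Y=2)
- P(X,Z=1) = P(X,Y=1) + P(X,Y=3)

I(X;Z) = I(X;f(Y)) = 0.0108 nats

Verification: 0.0162 ≥ 0.0108 ✓

Information cannot be created by processing; the function f can only lose information about X.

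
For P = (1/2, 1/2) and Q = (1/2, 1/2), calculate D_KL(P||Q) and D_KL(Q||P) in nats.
D_KL(P||Q) = 0.0000, D_KL(Q||P) = 0.0000

KL divergence is not symmetric: D_KL(P||Q) ≠ D_KL(Q||P) in general.

D_KL(P||Q) = 0.0000 nats
D_KL(Q||P) = 0.0000 nats

In this case they happen to be equal (to 4 decimal places).

This asymmetry is why KL divergence is not a true distance metric.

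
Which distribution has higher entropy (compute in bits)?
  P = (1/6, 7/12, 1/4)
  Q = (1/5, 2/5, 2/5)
Q

Computing entropies in bits:
H(P) = 1.3844
H(Q) = 1.5219

Distribution Q has higher entropy.

Intuition: The distribution closer to uniform (more spread out) has higher entropy.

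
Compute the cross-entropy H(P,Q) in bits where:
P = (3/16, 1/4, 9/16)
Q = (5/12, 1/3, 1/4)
1.7581 bits

Cross-entropy: H(P,Q) = -Σ p(x) log q(x)

Alternatively: H(P,Q) = H(P) + D_KL(P||Q)
H(P) = 1.4197 bits
D_KL(P||Q) = 0.3383 bits

H(P,Q) = 1.4197 + 0.3383 = 1.7581 bits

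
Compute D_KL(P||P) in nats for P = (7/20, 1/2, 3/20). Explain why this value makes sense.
0.0000 nats

KL divergence satisfies the Gibbs inequality: D_KL(P||Q) ≥ 0 for all distributions P, Q.

D_KL(P||Q) = Σ p(x) log(p(x)/q(x))
Each term is p(x) × log_e(p(x)/p(x)) = p(x) × log_e(1) = 0, so the sum is 0.
D_KL(P||Q) = 0.0000 nats

When P = Q, the KL divergence is exactly 0, as there is no 'divergence' between identical distributions.

This non-negativity is a fundamental property: relative entropy cannot be negative because it measures how different Q is from P.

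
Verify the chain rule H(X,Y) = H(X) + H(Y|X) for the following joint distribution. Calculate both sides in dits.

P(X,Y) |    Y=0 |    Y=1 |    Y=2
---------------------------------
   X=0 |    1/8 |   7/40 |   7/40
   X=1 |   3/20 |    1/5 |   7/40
H(X,Y) = 0.7737, H(X) = 0.3005, H(Y|X) = 0.4732 (all in dits)

Chain rule: H(X,Y) = H(X) + H(Y|X)

Left side — joint entropy directly:
H(X,Y) = -Σ p(x,y) log p(x,y) = 0.7737 dits

Right side — compute H(Y|X) from the conditional distributions:
P(X) = (19/40, 21/40), so H(X) = 0.3005 dits
H(Y|X) = Σ_x P(X=x) · H(Y|X=x):
  P(Y|X=0) = (5/19, 7/19, 7/19), H(Y|X=0) = 0.4721, weight P(X=0) = 19/40
  P(Y|X=1) = (2/7, 8/21, 1/3), H(Y|X=1) = 0.4742, weight P(X=1) = 21/40
H(Y|X) = 0.4732 dits

H(X) + H(Y|X) = 0.3005 + 0.4732 = 0.7737 dits

Both sides equal 0.7737 dits. ✓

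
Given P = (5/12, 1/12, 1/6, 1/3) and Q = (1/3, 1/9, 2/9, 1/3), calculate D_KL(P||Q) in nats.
0.0211 nats

KL divergence: D_KL(P||Q) = Σ p(x) log(p(x)/q(x))

Computing term by term:
  x=0: 5/12 × log_e[(5/12)/(1/3)] = 5/12 × 0.2231 = 0.0930
  x=1: 1/12 × log_e[(1/12)/(1/9)] = 1/12 × -0.2877 = -0.0240
  x=2: 1/6 × log_e[(1/6)/(2/9)] = 1/6 × -0.2877 = -0.0479
  x=3: 1/3 × log_e[(1/3)/(1/3)] = 1/3 × 0.0000 = 0.0000

D_KL(P||Q) = 0.0211 nats

Note: KL divergence is always non-negative and equals 0 iff P = Q.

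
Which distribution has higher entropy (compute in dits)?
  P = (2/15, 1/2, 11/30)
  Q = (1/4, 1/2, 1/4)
Q

Computing entropies in dits:
H(P) = 0.4270
H(Q) = 0.4515

Distribution Q has higher entropy.

Intuition: The distribution closer to uniform (more spread out) has higher entropy.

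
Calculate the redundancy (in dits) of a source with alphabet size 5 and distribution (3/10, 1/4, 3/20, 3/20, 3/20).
0.0208 dits

Redundancy measures how far a source is from maximum entropy:
R = H_max - H(X)

Maximum entropy for 5 symbols: H_max = log_10(5) = 0.6990 dits
Actual entropy: H(X) = 0.6781 dits
Redundancy: R = 0.6990 - 0.6781 = 0.0208 dits

This redundancy represents potential for compression: the source could be compressed by 0.0208 dits per symbol.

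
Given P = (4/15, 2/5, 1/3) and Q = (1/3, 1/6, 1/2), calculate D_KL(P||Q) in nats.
0.1555 nats

KL divergence: D_KL(P||Q) = Σ p(x) log(p(x)/q(x))

Computing term by term:
  x=0: 4/15 × log_e[(4/15)/(1/3)] = 4/15 × -0.2231 = -0.0595
  x=1: 2/5 × log_e[(2/5)/(1/6)] = 2/5 × 0.8755 = 0.3502
  x=2: 1/3 × log_e[(1/3)/(1/2)] = 1/3 × -0.4055 = -0.1352

D_KL(P||Q) = 0.1555 nats

Note: KL divergence is always non-negative and equals 0 iff P = Q.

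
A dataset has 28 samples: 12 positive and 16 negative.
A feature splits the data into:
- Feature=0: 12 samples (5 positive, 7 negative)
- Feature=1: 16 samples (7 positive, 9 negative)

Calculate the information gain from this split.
0.0003 bits

Information Gain = H(Y) - H(Y|Feature)

Before split:
P(positive) = 12/28 = 0.4286
H(Y) = 0.9852 bits

After split:
Feature=0: H = 0.9799 bits (weight = 12/28)
Feature=1: H = 0.9887 bits (weight = 16/28)
H(Y|Feature) = (12/28)×0.9799 + (16/28)×0.9887 = 0.9849 bits

Information Gain = 0.9852 - 0.9849 = 0.0003 bits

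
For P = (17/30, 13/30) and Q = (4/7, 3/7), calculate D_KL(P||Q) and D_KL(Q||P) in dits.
D_KL(P||Q) = 0.0000, D_KL(Q||P) = 0.0000

KL divergence is not symmetric: D_KL(P||Q) ≠ D_KL(Q||P) in general.

D_KL(P||Q) = 0.0000 dits
D_KL(Q||P) = 0.0000 dits

In this case they happen to be equal (to 4 decimal places).

This asymmetry is why KL divergence is not a true distance metric.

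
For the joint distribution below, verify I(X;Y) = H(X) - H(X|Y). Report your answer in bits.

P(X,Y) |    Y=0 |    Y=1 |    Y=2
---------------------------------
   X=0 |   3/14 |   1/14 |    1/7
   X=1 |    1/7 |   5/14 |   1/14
I(X;Y) = 0.1631 bits

Mutual information has multiple equivalent forms:
- I(X;Y) = H(X) - H(X|Y)
- I(X;Y) = H(Y) - H(Y|X)
- I(X;Y) = H(X) + H(Y) - H(X,Y)

Computing all quantities:
H(X) = 0.9852, H(Y) = 1.5306, H(X,Y) = 2.3527
H(X|Y) = 0.8221, H(Y|X) = 1.3675

Verification:
H(X) - H(X|Y) = 0.9852 - 0.8221 = 0.1631
H(Y) - H(Y|X) = 1.5306 - 1.3675 = 0.1631
H(X) + H(Y) - H(X,Y) = 0.9852 + 1.5306 - 2.3527 = 0.1631

All forms give I(X;Y) = 0.1631 bits. ✓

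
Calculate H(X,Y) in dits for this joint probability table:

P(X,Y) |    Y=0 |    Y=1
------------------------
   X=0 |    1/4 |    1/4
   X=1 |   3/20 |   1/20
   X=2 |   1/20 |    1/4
0.7052 dits

Joint entropy is H(X,Y) = -Σ_{x,y} p(x,y) log p(x,y).

Summing over all non-zero entries:
H(X,Y) = -[1/4·log_10(1/4) + 1/4·log_10(1/4) + 3/20·log_10(3/20) + 1/20·log_10(1/20) + 1/20·log_10(1/20) + 1/4·log_10(1/4)]
H(X,Y) = 0.7052 dits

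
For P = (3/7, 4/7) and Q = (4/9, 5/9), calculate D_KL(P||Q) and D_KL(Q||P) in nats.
D_KL(P||Q) = 0.0005, D_KL(Q||P) = 0.0005

KL divergence is not symmetric: D_KL(P||Q) ≠ D_KL(Q||P) in general.

D_KL(P||Q) = 0.0005 nats
D_KL(Q||P) = 0.0005 nats

In this case they happen to be equal (to 4 decimal places).

This asymmetry is why KL divergence is not a true distance metric.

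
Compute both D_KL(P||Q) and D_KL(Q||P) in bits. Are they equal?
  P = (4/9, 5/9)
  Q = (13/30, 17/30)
D_KL(P||Q) = 0.0004, D_KL(Q||P) = 0.0004

KL divergence is not symmetric: D_KL(P||Q) ≠ D_KL(Q||P) in general.

D_KL(P||Q) = 0.0004 bits
D_KL(Q||P) = 0.0004 bits

In this case they happen to be equal (to 4 decimal places).

This asymmetry is why KL divergence is not a true distance metric.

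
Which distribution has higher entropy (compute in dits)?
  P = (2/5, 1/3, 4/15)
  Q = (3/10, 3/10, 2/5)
Q

Computing entropies in dits:
H(P) = 0.4713
H(Q) = 0.4729

Distribution Q has higher entropy.

Intuition: The distribution closer to uniform (more spread out) has higher entropy.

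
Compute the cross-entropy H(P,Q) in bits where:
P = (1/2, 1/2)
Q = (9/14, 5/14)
1.0614 bits

Cross-entropy: H(P,Q) = -Σ p(x) log q(x)

Alternatively: H(P,Q) = H(P) + D_KL(P||Q)
H(P) = 1.0000 bits
D_KL(P||Q) = 0.0614 bits

H(P,Q) = 1.0000 + 0.0614 = 1.0614 bits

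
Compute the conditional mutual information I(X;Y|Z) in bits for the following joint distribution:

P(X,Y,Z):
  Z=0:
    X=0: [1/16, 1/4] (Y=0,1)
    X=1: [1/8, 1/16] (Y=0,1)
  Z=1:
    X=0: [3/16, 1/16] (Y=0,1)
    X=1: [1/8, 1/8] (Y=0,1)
0.1038 bits

Conditional mutual information: I(X;Y|Z) = H(X|Z) + H(Y|Z) - H(X,Y|Z)

H(Z) = 1.0000
H(X,Z) = 1.9772 → H(X|Z) = 0.9772
H(Y,Z) = 1.9544 → H(Y|Z) = 0.9544
H(X,Y,Z) = 2.8278 → H(X,Y|Z) = 1.8278

I(X;Y|Z) = 0.9772 + 0.9544 - 1.8278 = 0.1038 bits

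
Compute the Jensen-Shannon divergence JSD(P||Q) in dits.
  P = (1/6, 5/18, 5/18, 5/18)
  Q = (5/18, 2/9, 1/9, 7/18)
0.0138 dits

Jensen-Shannon divergence is:
JSD(P||Q) = 0.5 × D_KL(P||M) + 0.5 × D_KL(Q||M)
where M = 0.5 × (P + Q) is the mixture distribution.

M = 0.5 × (1/6, 5/18, 5/18, 5/18) + 0.5 × (5/18, 2/9, 1/9, 7/18) = (2/9, 1/4, 7/36, 1/3)

D_KL(P||M) = 0.0129 dits
D_KL(Q||M) = 0.0146 dits

JSD(P||Q) = 0.5 × 0.0129 + 0.5 × 0.0146 = 0.0138 dits

Unlike KL divergence, JSD is symmetric and bounded: 0 ≤ JSD ≤ log(2).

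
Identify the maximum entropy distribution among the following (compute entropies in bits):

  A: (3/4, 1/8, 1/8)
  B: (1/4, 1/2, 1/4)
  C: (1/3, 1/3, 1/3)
C

For a discrete distribution over n outcomes, entropy is maximized by the uniform distribution.

Computing entropies:
H(A) = 1.0613 bits
H(B) = 1.5000 bits
H(C) = 1.5850 bits

The uniform distribution (where all probabilities equal 1/3) achieves the maximum entropy of log_2(3) = 1.5850 bits.

Distribution C has the highest entropy.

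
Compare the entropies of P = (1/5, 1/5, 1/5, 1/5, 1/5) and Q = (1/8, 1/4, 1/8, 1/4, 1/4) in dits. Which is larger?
P

Computing entropies in dits:
H(P) = 0.6990
H(Q) = 0.6773

Distribution P has higher entropy.

Intuition: The distribution closer to uniform (more spread out) has higher entropy.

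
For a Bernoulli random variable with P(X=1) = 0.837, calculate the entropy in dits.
0.1931 dits

The binary entropy function is:
H(p) = -p log(p) - (1-p) log(1-p)

H(0.837) = -0.837 × log_10(0.837) - 0.163 × log_10(0.163)
H(0.837) = 0.1931 dits

Note: Binary entropy is maximized at p=0.5 (H=1 bit) and minimized at p=0 or p=1 (H=0).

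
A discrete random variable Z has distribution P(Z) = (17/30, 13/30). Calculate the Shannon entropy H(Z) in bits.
0.9871 bits

Shannon entropy is H(X) = -Σ p(x) log p(x).

For P = (17/30, 13/30):
H = -17/30 × log_2(17/30) -13/30 × log_2(13/30)
H = 0.9871 bits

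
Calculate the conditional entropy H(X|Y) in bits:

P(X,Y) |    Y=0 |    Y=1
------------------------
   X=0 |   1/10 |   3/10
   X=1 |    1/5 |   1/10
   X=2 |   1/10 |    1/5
1.4755 bits

Using the chain rule: H(X|Y) = H(X,Y) - H(Y)

First, compute H(X,Y) = 2.4464 bits

Marginal P(Y) = (2/5, 3/5)
H(Y) = 0.9710 bits

H(X|Y) = H(X,Y) - H(Y) = 2.4464 - 0.9710 = 1.4755 bits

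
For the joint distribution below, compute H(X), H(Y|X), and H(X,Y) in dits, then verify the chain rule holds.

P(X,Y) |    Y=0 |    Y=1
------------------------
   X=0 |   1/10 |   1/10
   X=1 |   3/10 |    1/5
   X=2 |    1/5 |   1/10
H(X,Y) = 0.7365, H(X) = 0.4472, H(Y|X) = 0.2893 (all in dits)

Chain rule: H(X,Y) = H(X) + H(Y|X)

Left side — joint entropy directly:
H(X,Y) = -Σ p(x,y) log p(x,y) = 0.7365 dits

Right side — compute H(Y|X) from the conditional distributions:
P(X) = (1/5, 1/2, 3/10), so H(X) = 0.4472 dits
H(Y|X) = Σ_x P(X=x) · H(Y|X=x):
  P(Y|X=0) = (1/2, 1/2), H(Y|X=0) = 0.3010, weight P(X=0) = 1/5
  P(Y|X=1) = (3/5, 2/5), H(Y|X=1) = 0.2923, weight P(X=1) = 1/2
  P(Y|X=2) = (2/3, 1/3), H(Y|X=2) = 0.2764, weight P(X=2) = 3/10
H(Y|X) = 0.2893 dits

H(X) + H(Y|X) = 0.4472 + 0.2893 = 0.7365 dits

Both sides equal 0.7365 dits. ✓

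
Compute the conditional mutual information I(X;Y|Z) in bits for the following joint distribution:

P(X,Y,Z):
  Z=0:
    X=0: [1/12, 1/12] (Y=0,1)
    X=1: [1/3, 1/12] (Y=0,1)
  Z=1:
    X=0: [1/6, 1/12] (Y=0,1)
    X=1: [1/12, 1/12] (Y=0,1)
0.0443 bits

Conditional mutual information: I(X;Y|Z) = H(X|Z) + H(Y|Z) - H(X,Y|Z)

H(Z) = 0.9799
H(X,Z) = 1.8879 → H(X|Z) = 0.9080
H(Y,Z) = 1.8879 → H(Y|Z) = 0.9080
H(X,Y,Z) = 2.7516 → H(X,Y|Z) = 1.7718

I(X;Y|Z) = 0.9080 + 0.9080 - 1.7718 = 0.0443 bits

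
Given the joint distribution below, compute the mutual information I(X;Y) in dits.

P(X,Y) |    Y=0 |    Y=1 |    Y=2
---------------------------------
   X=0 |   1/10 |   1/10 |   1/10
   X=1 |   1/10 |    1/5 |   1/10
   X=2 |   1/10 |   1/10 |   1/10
0.0060 dits

Mutual information: I(X;Y) = H(X) + H(Y) - H(X,Y)

Marginals:
P(X) = (3/10, 2/5, 3/10), H(X) = 0.4729 dits
P(Y) = (3/10, 2/5, 3/10), H(Y) = 0.4729 dits

Joint entropy: H(X,Y) = 0.9398 dits

I(X;Y) = 0.4729 + 0.4729 - 0.9398 = 0.0060 dits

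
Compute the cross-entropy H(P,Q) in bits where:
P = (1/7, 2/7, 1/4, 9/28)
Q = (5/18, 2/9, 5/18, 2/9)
2.0435 bits

Cross-entropy: H(P,Q) = -Σ p(x) log q(x)

Alternatively: H(P,Q) = H(P) + D_KL(P||Q)
H(P) = 1.9438 bits
D_KL(P||Q) = 0.0997 bits

H(P,Q) = 1.9438 + 0.0997 = 2.0435 bits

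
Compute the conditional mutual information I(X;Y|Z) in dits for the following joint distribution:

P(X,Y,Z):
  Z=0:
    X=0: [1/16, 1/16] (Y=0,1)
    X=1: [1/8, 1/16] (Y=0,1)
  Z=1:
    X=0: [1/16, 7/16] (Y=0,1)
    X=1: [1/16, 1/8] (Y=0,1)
0.0098 dits

Conditional mutual information: I(X;Y|Z) = H(X|Z) + H(Y|Z) - H(X,Y|Z)

H(Z) = 0.2697
H(X,Z) = 0.5360 → H(X|Z) = 0.2663
H(Y,Z) = 0.5026 → H(Y|Z) = 0.2329
H(X,Y,Z) = 0.7591 → H(X,Y|Z) = 0.4894

I(X;Y|Z) = 0.2663 + 0.2329 - 0.4894 = 0.0098 dits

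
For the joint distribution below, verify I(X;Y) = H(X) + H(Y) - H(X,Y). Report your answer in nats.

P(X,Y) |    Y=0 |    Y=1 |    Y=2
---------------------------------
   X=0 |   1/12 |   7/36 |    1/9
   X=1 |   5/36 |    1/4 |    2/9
I(X;Y) = 0.0045 nats

Mutual information has multiple equivalent forms:
- I(X;Y) = H(X) - H(X|Y)
- I(X;Y) = H(Y) - H(Y|X)
- I(X;Y) = H(X) + H(Y) - H(X,Y)

Computing all quantities:
H(X) = 0.6682, H(Y) = 1.0609, H(X,Y) = 1.7246
H(X|Y) = 0.6638, H(Y|X) = 1.0564

Verification:
H(X) - H(X|Y) = 0.6682 - 0.6638 = 0.0045
H(Y) - H(Y|X) = 1.0609 - 1.0564 = 0.0045
H(X) + H(Y) - H(X,Y) = 0.6682 + 1.0609 - 1.7246 = 0.0045

All forms give I(X;Y) = 0.0045 nats. ✓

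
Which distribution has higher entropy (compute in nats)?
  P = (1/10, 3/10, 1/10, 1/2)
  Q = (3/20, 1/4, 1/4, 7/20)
Q

Computing entropies in nats:
H(P) = 1.1683
H(Q) = 1.3452

Distribution Q has higher entropy.

Intuition: The distribution closer to uniform (more spread out) has higher entropy.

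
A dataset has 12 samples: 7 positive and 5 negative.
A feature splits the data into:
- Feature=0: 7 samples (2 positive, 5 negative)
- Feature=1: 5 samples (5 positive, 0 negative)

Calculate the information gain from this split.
0.4764 bits

Information Gain = H(Y) - H(Y|Feature)

Before split:
P(positive) = 7/12 = 0.5833
H(Y) = 0.9799 bits

After split:
Feature=0: H = 0.8631 bits (weight = 7/12)
Feature=1: H = 0.0000 bits (weight = 5/12)
H(Y|Feature) = (7/12)×0.8631 + (5/12)×0.0000 = 0.5035 bits

Information Gain = 0.9799 - 0.5035 = 0.4764 bits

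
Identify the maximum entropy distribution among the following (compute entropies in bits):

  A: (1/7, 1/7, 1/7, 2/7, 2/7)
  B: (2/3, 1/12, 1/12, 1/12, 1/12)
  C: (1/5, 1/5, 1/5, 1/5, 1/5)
C

For a discrete distribution over n outcomes, entropy is maximized by the uniform distribution.

Computing entropies:
H(A) = 2.2359 bits
H(B) = 1.5850 bits
H(C) = 2.3219 bits

The uniform distribution (where all probabilities equal 1/5) achieves the maximum entropy of log_2(5) = 2.3219 bits.

Distribution C has the highest entropy.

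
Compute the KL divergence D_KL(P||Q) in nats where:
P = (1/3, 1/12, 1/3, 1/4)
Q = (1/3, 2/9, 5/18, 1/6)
0.0804 nats

KL divergence: D_KL(P||Q) = Σ p(x) log(p(x)/q(x))

Computing term by term:
  x=0: 1/3 × log_e[(1/3)/(1/3)] = 1/3 × 0.0000 = 0.0000
  x=1: 1/12 × log_e[(1/12)/(2/9)] = 1/12 × -0.9808 = -0.0817
  x=2: 1/3 × log_e[(1/3)/(5/18)] = 1/3 × 0.1823 = 0.0608
  x=3: 1/4 × log_e[(1/4)/(1/6)] = 1/4 × 0.4055 = 0.1014

D_KL(P||Q) = 0.0804 nats

Note: KL divergence is always non-negative and equals 0 iff P = Q.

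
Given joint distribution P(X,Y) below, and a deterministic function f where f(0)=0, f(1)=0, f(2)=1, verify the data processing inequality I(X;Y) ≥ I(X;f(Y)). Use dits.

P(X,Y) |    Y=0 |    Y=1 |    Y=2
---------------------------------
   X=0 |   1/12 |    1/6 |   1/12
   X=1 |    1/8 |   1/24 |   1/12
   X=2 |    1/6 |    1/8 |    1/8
I(X;Y) = 0.0175, I(X;f(Y)) = 0.0011, inequality holds: 0.0175 ≥ 0.0011

Data Processing Inequality: For any Markov chain X → Y → Z, we have I(X;Y) ≥ I(X;Z).

Here Z = f(Y) is a deterministic function of Y, forming X → Y → Z.

Original I(X;Y) = 0.0175 dits

After applying f:
P(X,Z) where Z=f(Y):
- P(X,Z=0) = P(X,Y=0) + P(X,Y=1)
- P(X,Z=1) = P(X,Y=2)

I(X;Z) = I(X;f(Y)) = 0.0011 dits

Verification: 0.0175 ≥ 0.0011 ✓

Information cannot be created by processing; the function f can only lose information about X.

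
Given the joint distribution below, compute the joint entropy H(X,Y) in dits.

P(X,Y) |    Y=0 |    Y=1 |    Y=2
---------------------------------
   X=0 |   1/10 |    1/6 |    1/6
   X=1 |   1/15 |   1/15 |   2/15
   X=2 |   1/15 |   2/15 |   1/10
0.9280 dits

Joint entropy is H(X,Y) = -Σ_{x,y} p(x,y) log p(x,y).

Summing over all non-zero entries:
H(X,Y) = -[1/10·log_10(1/10) + 1/6·log_10(1/6) + 1/6·log_10(1/6) + 1/15·log_10(1/15) + 1/15·log_10(1/15) + 2/15·log_10(2/15) + 1/15·log_10(1/15) + 2/15·log_10(2/15) + 1/10·log_10(1/10)]
H(X,Y) = 0.9280 dits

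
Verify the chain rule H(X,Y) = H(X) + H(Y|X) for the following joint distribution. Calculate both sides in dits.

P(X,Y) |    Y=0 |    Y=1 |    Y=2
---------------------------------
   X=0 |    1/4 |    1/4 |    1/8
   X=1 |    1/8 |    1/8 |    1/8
H(X,Y) = 0.7526, H(X) = 0.2873, H(Y|X) = 0.4653 (all in dits)

Chain rule: H(X,Y) = H(X) + H(Y|X)

Left side — joint entropy directly:
H(X,Y) = -Σ p(x,y) log p(x,y) = 0.7526 dits

Right side — compute H(Y|X) from the conditional distributions:
P(X) = (5/8, 3/8), so H(X) = 0.2873 dits
H(Y|X) = Σ_x P(X=x) · H(Y|X=x):
  P(Y|X=0) = (2/5, 2/5, 1/5), H(Y|X=0) = 0.4581, weight P(X=0) = 5/8
  P(Y|X=1) = (1/3, 1/3, 1/3), H(Y|X=1) = 0.4771, weight P(X=1) = 3/8
H(Y|X) = 0.4653 dits

H(X) + H(Y|X) = 0.2873 + 0.4653 = 0.7526 dits

Both sides equal 0.7526 dits. ✓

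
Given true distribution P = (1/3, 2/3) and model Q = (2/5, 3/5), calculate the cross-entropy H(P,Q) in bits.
0.9320 bits

Cross-entropy: H(P,Q) = -Σ p(x) log q(x)

Alternatively: H(P,Q) = H(P) + D_KL(P||Q)
H(P) = 0.9183 bits
D_KL(P||Q) = 0.0137 bits

H(P,Q) = 0.9183 + 0.0137 = 0.9320 bits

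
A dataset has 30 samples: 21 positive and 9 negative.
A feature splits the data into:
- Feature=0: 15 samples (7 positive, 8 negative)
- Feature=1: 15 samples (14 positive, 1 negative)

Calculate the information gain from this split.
0.2062 bits

Information Gain = H(Y) - H(Y|Feature)

Before split:
P(positive) = 21/30 = 0.7000
H(Y) = 0.8813 bits

After split:
Feature=0: H = 0.9968 bits (weight = 15/30)
Feature=1: H = 0.3534 bits (weight = 15/30)
H(Y|Feature) = (15/30)×0.9968 + (15/30)×0.3534 = 0.6751 bits

Information Gain = 0.8813 - 0.6751 = 0.2062 bits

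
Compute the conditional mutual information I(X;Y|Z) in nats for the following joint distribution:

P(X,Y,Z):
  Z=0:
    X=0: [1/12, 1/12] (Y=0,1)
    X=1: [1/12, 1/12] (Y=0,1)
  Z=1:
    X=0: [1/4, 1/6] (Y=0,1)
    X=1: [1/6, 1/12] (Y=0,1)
0.0015 nats

Conditional mutual information: I(X;Y|Z) = H(X|Z) + H(Y|Z) - H(X,Y|Z)

H(Z) = 0.6365
H(X,Z) = 1.3086 → H(X|Z) = 0.6721
H(Y,Z) = 1.3086 → H(Y|Z) = 0.6721
H(X,Y,Z) = 1.9792 → H(X,Y|Z) = 1.3427

I(X;Y|Z) = 0.6721 + 0.6721 - 1.3427 = 0.0015 nats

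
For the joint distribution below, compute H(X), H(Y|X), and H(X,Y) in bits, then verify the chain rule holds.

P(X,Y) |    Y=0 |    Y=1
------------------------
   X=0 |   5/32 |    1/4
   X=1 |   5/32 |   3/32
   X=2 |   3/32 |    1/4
H(X,Y) = 2.4772, H(X) = 1.5575, H(Y|X) = 0.9197 (all in bits)

Chain rule: H(X,Y) = H(X) + H(Y|X)

Left side — joint entropy directly:
H(X,Y) = -Σ p(x,y) log p(x,y) = 2.4772 bits

Right side — compute H(Y|X) from the conditional distributions:
P(X) = (13/32, 1/4, 11/32), so H(X) = 1.5575 bits
H(Y|X) = Σ_x P(X=x) · H(Y|X=x):
  P(Y|X=0) = (5/13, 8/13), H(Y|X=0) = 0.9612, weight P(X=0) = 13/32
  P(Y|X=1) = (5/8, 3/8), H(Y|X=1) = 0.9544, weight P(X=1) = 1/4
  P(Y|X=2) = (3/11, 8/11), H(Y|X=2) = 0.8454, weight P(X=2) = 11/32
H(Y|X) = 0.9197 bits

H(X) + H(Y|X) = 1.5575 + 0.9197 = 2.4772 bits

Both sides equal 2.4772 bits. ✓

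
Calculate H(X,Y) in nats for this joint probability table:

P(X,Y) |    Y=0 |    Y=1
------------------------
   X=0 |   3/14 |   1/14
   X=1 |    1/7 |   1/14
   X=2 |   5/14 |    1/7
1.6308 nats

Joint entropy is H(X,Y) = -Σ_{x,y} p(x,y) log p(x,y).

Summing over all non-zero entries:
H(X,Y) = -[3/14·log_e(3/14) + 1/14·log_e(1/14) + 1/7·log_e(1/7) + 1/14·log_e(1/14) + 5/14·log_e(5/14) + 1/7·log_e(1/7)]
H(X,Y) = 1.6308 nats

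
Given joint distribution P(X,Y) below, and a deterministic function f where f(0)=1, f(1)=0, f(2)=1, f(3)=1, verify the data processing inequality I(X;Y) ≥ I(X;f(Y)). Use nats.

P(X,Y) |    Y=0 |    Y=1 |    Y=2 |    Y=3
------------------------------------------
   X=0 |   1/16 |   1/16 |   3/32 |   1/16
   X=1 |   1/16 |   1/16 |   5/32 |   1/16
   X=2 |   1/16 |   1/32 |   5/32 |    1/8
I(X;Y) = 0.0248, I(X;f(Y)) = 0.0139, inequality holds: 0.0248 ≥ 0.0139

Data Processing Inequality: For any Markov chain X → Y → Z, we have I(X;Y) ≥ I(X;Z).

Here Z = f(Y) is a deterministic function of Y, forming X → Y → Z.

Original I(X;Y) = 0.0248 nats

After applying f:
P(X,Z) where Z=f(Y):
- P(X,Z=0) = P(X,Y=1)
- P(X,Z=1) = P(X,Y=0) + P(X,Y=2) + P(X,Y=3)

I(X;Z) = I(X;f(Y)) = 0.0139 nats

Verification: 0.0248 ≥ 0.0139 ✓

Information cannot be created by processing; the function f can only lose information about X.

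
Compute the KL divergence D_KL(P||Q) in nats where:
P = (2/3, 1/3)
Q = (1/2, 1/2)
0.0566 nats

KL divergence: D_KL(P||Q) = Σ p(x) log(p(x)/q(x))

Computing term by term:
  x=0: 2/3 × log_e[(2/3)/(1/2)] = 2/3 × 0.2877 = 0.1918
  x=1: 1/3 × log_e[(1/3)/(1/2)] = 1/3 × -0.4055 = -0.1352

D_KL(P||Q) = 0.0566 nats

Note: KL divergence is always non-negative and equals 0 iff P = Q.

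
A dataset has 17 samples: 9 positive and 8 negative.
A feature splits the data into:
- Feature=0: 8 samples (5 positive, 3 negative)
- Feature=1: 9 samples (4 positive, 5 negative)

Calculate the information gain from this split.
0.0237 bits

Information Gain = H(Y) - H(Y|Feature)

Before split:
P(positive) = 9/17 = 0.5294
H(Y) = 0.9975 bits

After split:
Feature=0: H = 0.9544 bits (weight = 8/17)
Feature=1: H = 0.9911 bits (weight = 9/17)
H(Y|Feature) = (8/17)×0.9544 + (9/17)×0.9911 = 0.9738 bits

Information Gain = 0.9975 - 0.9738 = 0.0237 bits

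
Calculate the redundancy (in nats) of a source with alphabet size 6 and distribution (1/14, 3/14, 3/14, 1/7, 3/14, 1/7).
0.0570 nats

Redundancy measures how far a source is from maximum entropy:
R = H_max - H(X)

Maximum entropy for 6 symbols: H_max = log_e(6) = 1.7918 nats
Actual entropy: H(X) = 1.7348 nats
Redundancy: R = 1.7918 - 1.7348 = 0.0570 nats

This redundancy represents potential for compression: the source could be compressed by 0.0570 nats per symbol.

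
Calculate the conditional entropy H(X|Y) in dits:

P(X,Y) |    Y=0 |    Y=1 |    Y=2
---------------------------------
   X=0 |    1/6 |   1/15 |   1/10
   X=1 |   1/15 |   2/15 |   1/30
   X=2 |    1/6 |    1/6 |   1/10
0.4454 dits

Using the chain rule: H(X|Y) = H(X,Y) - H(Y)

First, compute H(X,Y) = 0.9118 dits

Marginal P(Y) = (2/5, 11/30, 7/30)
H(Y) = 0.4664 dits

H(X|Y) = H(X,Y) - H(Y) = 0.9118 - 0.4664 = 0.4454 dits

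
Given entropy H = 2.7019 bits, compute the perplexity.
6.5066

Perplexity is 2^H (or exp(H) for natural log).

H = 2.7019 bits
Perplexity = 2^2.7019 = 6.5066

Interpretation: The model's uncertainty is equivalent to choosing uniformly among 6.5 options.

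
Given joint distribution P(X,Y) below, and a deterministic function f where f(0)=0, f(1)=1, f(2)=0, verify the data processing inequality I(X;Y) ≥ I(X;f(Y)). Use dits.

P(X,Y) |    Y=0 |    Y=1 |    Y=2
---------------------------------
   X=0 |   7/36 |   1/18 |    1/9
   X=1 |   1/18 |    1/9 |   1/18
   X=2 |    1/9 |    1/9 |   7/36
I(X;Y) = 0.0274, I(X;f(Y)) = 0.0174, inequality holds: 0.0274 ≥ 0.0174

Data Processing Inequality: For any Markov chain X → Y → Z, we have I(X;Y) ≥ I(X;Z).

Here Z = f(Y) is a deterministic function of Y, forming X → Y → Z.

Original I(X;Y) = 0.0274 dits

After applying f:
P(X,Z) where Z=f(Y):
- P(X,Z=0) = P(X,Y=0) + P(X,Y=2)
- P(X,Z=1) = P(X,Y=1)

I(X;Z) = I(X;f(Y)) = 0.0174 dits

Verification: 0.0274 ≥ 0.0174 ✓

Information cannot be created by processing; the function f can only lose information about X.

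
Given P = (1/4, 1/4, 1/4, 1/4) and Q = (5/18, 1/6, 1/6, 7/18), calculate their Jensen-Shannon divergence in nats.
0.0164 nats

Jensen-Shannon divergence is:
JSD(P||Q) = 0.5 × D_KL(P||M) + 0.5 × D_KL(Q||M)
where M = 0.5 × (P + Q) is the mixture distribution.

M = 0.5 × (1/4, 1/4, 1/4, 1/4) + 0.5 × (5/18, 1/6, 1/6, 7/18) = (0.263889, 5/24, 5/24, 0.319444)

D_KL(P||M) = 0.0164 nats
D_KL(Q||M) = 0.0164 nats

JSD(P||Q) = 0.5 × 0.0164 + 0.5 × 0.0164 = 0.0164 nats

Unlike KL divergence, JSD is symmetric and bounded: 0 ≤ JSD ≤ log(2).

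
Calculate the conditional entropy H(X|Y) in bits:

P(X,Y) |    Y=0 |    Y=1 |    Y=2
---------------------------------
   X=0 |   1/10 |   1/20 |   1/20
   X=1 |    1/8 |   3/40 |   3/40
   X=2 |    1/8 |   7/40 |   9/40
1.4179 bits

Using the chain rule: H(X|Y) = H(X,Y) - H(Y)

First, compute H(X,Y) = 2.9992 bits

Marginal P(Y) = (7/20, 3/10, 7/20)
H(Y) = 1.5813 bits

H(X|Y) = H(X,Y) - H(Y) = 2.9992 - 1.5813 = 1.4179 bits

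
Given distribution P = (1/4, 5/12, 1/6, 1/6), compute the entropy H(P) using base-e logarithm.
1.3086 nats

Shannon entropy is H(X) = -Σ p(x) log p(x).

For P = (1/4, 5/12, 1/6, 1/6):
H = -1/4 × log_e(1/4) -5/12 × log_e(5/12) -1/6 × log_e(1/6) -1/6 × log_e(1/6)
H = 1.3086 nats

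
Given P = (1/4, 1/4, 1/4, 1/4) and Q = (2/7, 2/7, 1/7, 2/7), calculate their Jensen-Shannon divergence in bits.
0.0133 bits

Jensen-Shannon divergence is:
JSD(P||Q) = 0.5 × D_KL(P||M) + 0.5 × D_KL(Q||M)
where M = 0.5 × (P + Q) is the mixture distribution.

M = 0.5 × (1/4, 1/4, 1/4, 1/4) + 0.5 × (2/7, 2/7, 1/7, 2/7) = (0.267857, 0.267857, 0.196429, 0.267857)

D_KL(P||M) = 0.0123 bits
D_KL(Q||M) = 0.0142 bits

JSD(P||Q) = 0.5 × 0.0123 + 0.5 × 0.0142 = 0.0133 bits

Unlike KL divergence, JSD is symmetric and bounded: 0 ≤ JSD ≤ log(2).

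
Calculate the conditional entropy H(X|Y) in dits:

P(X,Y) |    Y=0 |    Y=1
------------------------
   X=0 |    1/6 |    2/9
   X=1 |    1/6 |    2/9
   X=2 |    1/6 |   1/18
0.4481 dits

Using the chain rule: H(X|Y) = H(X,Y) - H(Y)

First, compute H(X,Y) = 0.7491 dits

Marginal P(Y) = (1/2, 1/2)
H(Y) = 0.3010 dits

H(X|Y) = H(X,Y) - H(Y) = 0.7491 - 0.3010 = 0.4481 dits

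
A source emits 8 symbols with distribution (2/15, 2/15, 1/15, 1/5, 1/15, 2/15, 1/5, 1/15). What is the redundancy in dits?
0.0383 dits

Redundancy measures how far a source is from maximum entropy:
R = H_max - H(X)

Maximum entropy for 8 symbols: H_max = log_10(8) = 0.9031 dits
Actual entropy: H(X) = 0.8648 dits
Redundancy: R = 0.9031 - 0.8648 = 0.0383 dits

This redundancy represents potential for compression: the source could be compressed by 0.0383 dits per symbol.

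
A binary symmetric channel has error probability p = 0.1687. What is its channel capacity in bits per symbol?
0.3453 bits

For a binary symmetric channel (BSC) with error probability p:
Capacity C = 1 - H(p) bits per symbol

where H(p) = -p log₂(p) - (1-p) log₂(1-p) is the binary entropy function.

H(0.1687) = 0.6547 bits
C = 1 - 0.6547 = 0.3453 bits per symbol

This means we can reliably transmit up to 0.3453 bits of information per channel use.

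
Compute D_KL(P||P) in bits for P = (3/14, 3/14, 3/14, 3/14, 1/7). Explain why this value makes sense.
0.0000 bits

KL divergence satisfies the Gibbs inequality: D_KL(P||Q) ≥ 0 for all distributions P, Q.

D_KL(P||Q) = Σ p(x) log(p(x)/q(x))
Each term is p(x) × log_2(p(x)/p(x)) = p(x) × log_2(1) = 0, so the sum is 0.
D_KL(P||Q) = 0.0000 bits

When P = Q, the KL divergence is exactly 0, as there is no 'divergence' between identical distributions.

This non-negativity is a fundamental property: relative entropy cannot be negative because it measures how different Q is from P.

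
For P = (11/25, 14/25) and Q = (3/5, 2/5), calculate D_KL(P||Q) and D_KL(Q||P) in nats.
D_KL(P||Q) = 0.0520, D_KL(Q||P) = 0.0515

KL divergence is not symmetric: D_KL(P||Q) ≠ D_KL(Q||P) in general.

D_KL(P||Q) = 0.0520 nats
D_KL(Q||P) = 0.0515 nats

No, they are not equal!

This asymmetry is why KL divergence is not a true distance metric.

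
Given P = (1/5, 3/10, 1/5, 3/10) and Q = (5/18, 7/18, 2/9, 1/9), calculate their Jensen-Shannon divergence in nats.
0.0289 nats

Jensen-Shannon divergence is:
JSD(P||Q) = 0.5 × D_KL(P||M) + 0.5 × D_KL(Q||M)
where M = 0.5 × (P + Q) is the mixture distribution.

M = 0.5 × (1/5, 3/10, 1/5, 3/10) + 0.5 × (5/18, 7/18, 2/9, 1/9) = (0.238889, 0.344444, 0.211111, 0.205556)

D_KL(P||M) = 0.0256 nats
D_KL(Q||M) = 0.0321 nats

JSD(P||Q) = 0.5 × 0.0256 + 0.5 × 0.0321 = 0.0289 nats

Unlike KL divergence, JSD is symmetric and bounded: 0 ≤ JSD ≤ log(2).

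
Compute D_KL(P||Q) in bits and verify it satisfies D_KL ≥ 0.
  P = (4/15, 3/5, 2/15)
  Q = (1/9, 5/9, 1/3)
0.2272 bits

KL divergence satisfies the Gibbs inequality: D_KL(P||Q) ≥ 0 for all distributions P, Q.

D_KL(P||Q) = Σ p(x) log(p(x)/q(x))
Term by term:
  x=0: 4/15 × log_2[(4/15)/(1/9)] = 0.3368
  x=1: 3/5 × log_2[(3/5)/(5/9)] = 0.0666
  x=2: 2/15 × log_2[(2/15)/(1/3)] = -0.1763
D_KL(P||Q) = 0.2272 bits

D_KL(P||Q) = 0.2272 ≥ 0 ✓

This non-negativity is a fundamental property: relative entropy cannot be negative because it measures how different Q is from P.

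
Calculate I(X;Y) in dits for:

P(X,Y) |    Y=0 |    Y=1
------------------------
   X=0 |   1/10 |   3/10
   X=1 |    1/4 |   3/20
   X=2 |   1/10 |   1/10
0.0260 dits

Mutual information: I(X;Y) = H(X) + H(Y) - H(X,Y)

Marginals:
P(X) = (2/5, 2/5, 1/5), H(X) = 0.4581 dits
P(Y) = (9/20, 11/20), H(Y) = 0.2989 dits

Joint entropy: H(X,Y) = 0.7310 dits

I(X;Y) = 0.4581 + 0.2989 - 0.7310 = 0.0260 dits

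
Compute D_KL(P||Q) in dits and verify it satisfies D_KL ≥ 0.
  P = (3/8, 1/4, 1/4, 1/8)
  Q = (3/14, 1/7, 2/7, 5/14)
0.0804 dits

KL divergence satisfies the Gibbs inequality: D_KL(P||Q) ≥ 0 for all distributions P, Q.

D_KL(P||Q) = Σ p(x) log(p(x)/q(x))
Term by term:
  x=0: 3/8 × log_10[(3/8)/(3/14)] = 0.0911
  x=1: 1/4 × log_10[(1/4)/(1/7)] = 0.0608
  x=2: 1/4 × log_10[(1/4)/(2/7)] = -0.0145
  x=3: 1/8 × log_10[(1/8)/(5/14)] = -0.0570
D_KL(P||Q) = 0.0804 dits

D_KL(P||Q) = 0.0804 ≥ 0 ✓

This non-negativity is a fundamental property: relative entropy cannot be negative because it measures how different Q is from P.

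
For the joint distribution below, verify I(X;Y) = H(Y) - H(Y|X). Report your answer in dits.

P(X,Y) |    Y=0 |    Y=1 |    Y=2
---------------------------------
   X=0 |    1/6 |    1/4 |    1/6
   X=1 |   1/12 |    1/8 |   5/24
I(X;Y) = 0.0103 dits

Mutual information has multiple equivalent forms:
- I(X;Y) = H(X) - H(X|Y)
- I(X;Y) = H(Y) - H(Y|X)
- I(X;Y) = H(X) + H(Y) - H(X,Y)

Computing all quantities:
H(X) = 0.2950, H(Y) = 0.4700, H(X,Y) = 0.7546
H(X|Y) = 0.2847, H(Y|X) = 0.4597

Verification:
H(X) - H(X|Y) = 0.2950 - 0.2847 = 0.0103
H(Y) - H(Y|X) = 0.4700 - 0.4597 = 0.0103
H(X) + H(Y) - H(X,Y) = 0.2950 + 0.4700 - 0.7546 = 0.0103

All forms give I(X;Y) = 0.0103 dits. ✓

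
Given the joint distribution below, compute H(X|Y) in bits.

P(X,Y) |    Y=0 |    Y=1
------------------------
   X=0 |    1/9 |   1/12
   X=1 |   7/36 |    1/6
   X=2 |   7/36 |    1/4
1.5006 bits

Using the chain rule: H(X|Y) = H(X,Y) - H(Y)

First, compute H(X,Y) = 2.5006 bits

Marginal P(Y) = (1/2, 1/2)
H(Y) = 1.0000 bits

H(X|Y) = H(X,Y) - H(Y) = 2.5006 - 1.0000 = 1.5006 bits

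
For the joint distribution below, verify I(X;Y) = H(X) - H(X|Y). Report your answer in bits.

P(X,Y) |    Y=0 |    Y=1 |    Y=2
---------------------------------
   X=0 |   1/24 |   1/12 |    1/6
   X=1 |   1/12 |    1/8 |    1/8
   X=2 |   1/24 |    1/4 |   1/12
I(X;Y) = 0.0956 bits

Mutual information has multiple equivalent forms:
- I(X;Y) = H(X) - H(X|Y)
- I(X;Y) = H(Y) - H(Y|X)
- I(X;Y) = H(X) + H(Y) - H(X,Y)

Computing all quantities:
H(X) = 1.5774, H(Y) = 1.4773, H(X,Y) = 2.9591
H(X|Y) = 1.4818, H(Y|X) = 1.3817

Verification:
H(X) - H(X|Y) = 1.5774 - 1.4818 = 0.0956
H(Y) - H(Y|X) = 1.4773 - 1.3817 = 0.0956
H(X) + H(Y) - H(X,Y) = 1.5774 + 1.4773 - 2.9591 = 0.0956

All forms give I(X;Y) = 0.0956 bits. ✓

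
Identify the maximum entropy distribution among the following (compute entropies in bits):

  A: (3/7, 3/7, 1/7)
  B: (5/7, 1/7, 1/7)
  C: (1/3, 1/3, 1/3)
C

For a discrete distribution over n outcomes, entropy is maximized by the uniform distribution.

Computing entropies:
H(A) = 1.4488 bits
H(B) = 1.1488 bits
H(C) = 1.5850 bits

The uniform distribution (where all probabilities equal 1/3) achieves the maximum entropy of log_2(3) = 1.5850 bits.

Distribution C has the highest entropy.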